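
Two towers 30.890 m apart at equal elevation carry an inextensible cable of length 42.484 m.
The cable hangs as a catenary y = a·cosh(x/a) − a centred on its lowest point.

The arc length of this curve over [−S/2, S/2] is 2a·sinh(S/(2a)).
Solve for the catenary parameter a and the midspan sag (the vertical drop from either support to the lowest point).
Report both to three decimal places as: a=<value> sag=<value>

seed: a₀ = √(S³/(24(L−S))) = √(30.890³/(24·11.594)) = 10.292114
iter 1: u=1.500663  f(a)=+1.378e+00  f'(a)=-2.803e+00  a ← 10.292114 − (+1.378e+00/-2.803e+00) = 10.783643
iter 2: u=1.432262  f(a)=+1.048e-01  f'(a)=-2.391e+00  a ← 10.783643 − (+1.048e-01/-2.391e+00) = 10.827490
iter 3: u=1.426462  f(a)=+7.177e-04  f'(a)=-2.358e+00  a ← 10.827490 − (+7.177e-04/-2.358e+00) = 10.827795
iter 4: u=1.426422  f(a)=+3.414e-08  f'(a)=-2.358e+00  a ← 10.827795 − (+3.414e-08/-2.358e+00) = 10.827795
iter 5: u=1.426422  f(a)=-7.105e-15  f'(a)=-2.358e+00  a ← 10.827795 − (-7.105e-15/-2.358e+00) = 10.827795
converged: |Δa| < 1e-12 after 5 iterations
sag = a·(cosh(S/(2a)) − 1) = 10.827795·(cosh(1.426422) − 1) = 13.014682
T_max/T_min = cosh(S/(2a)) = 2.201970

a=10.828 sag=13.015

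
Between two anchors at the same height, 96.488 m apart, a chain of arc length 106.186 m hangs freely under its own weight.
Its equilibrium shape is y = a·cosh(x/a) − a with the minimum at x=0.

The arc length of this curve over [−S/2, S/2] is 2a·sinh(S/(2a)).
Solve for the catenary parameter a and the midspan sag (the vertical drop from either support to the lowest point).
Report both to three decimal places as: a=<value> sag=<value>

seed: a₀ = √(S³/(24(L−S))) = √(96.488³/(24·9.698)) = 62.124549
iter 1: u=0.776569  f(a)=+2.967e-01  f'(a)=-3.314e-01  a ← 62.124549 − (+2.967e-01/-3.314e-01) = 63.019579
iter 2: u=0.765540  f(a)=+6.533e-03  f'(a)=-3.170e-01  a ← 63.019579 − (+6.533e-03/-3.170e-01) = 63.040187
iter 3: u=0.765290  f(a)=+3.326e-06  f'(a)=-3.167e-01  a ← 63.040187 − (+3.326e-06/-3.167e-01) = 63.040197
iter 4: u=0.765289  f(a)=+8.669e-13  f'(a)=-3.167e-01  a ← 63.040197 − (+8.669e-13/-3.167e-01) = 63.040197
converged: |Δa| < 1e-12 after 4 iterations
sag = a·(cosh(S/(2a)) − 1) = 63.040197·(cosh(0.765289) − 1) = 19.379055
T_max/T_min = cosh(S/(2a)) = 1.307408

a=63.040 sag=19.379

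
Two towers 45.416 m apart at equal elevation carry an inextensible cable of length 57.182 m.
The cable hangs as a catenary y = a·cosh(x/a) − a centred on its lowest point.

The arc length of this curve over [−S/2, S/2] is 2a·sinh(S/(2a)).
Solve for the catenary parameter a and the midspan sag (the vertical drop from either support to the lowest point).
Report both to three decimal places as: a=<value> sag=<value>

a=18.883 sag=15.381

seed: a₀ = √(S³/(24(L−S))) = √(45.416³/(24·11.766)) = 18.213495
iter 1: u=1.246768  f(a)=+9.491e-01  f'(a)=-1.504e+00  a ← 18.213495 − (+9.491e-01/-1.504e+00) = 18.844383
iter 2: u=1.205028  f(a)=+5.154e-02  f'(a)=-1.345e+00  a ← 18.844383 − (+5.154e-02/-1.345e+00) = 18.882704
iter 3: u=1.202582  f(a)=+1.713e-04  f'(a)=-1.336e+00  a ← 18.882704 − (+1.713e-04/-1.336e+00) = 18.882833
iter 4: u=1.202574  f(a)=+1.907e-09  f'(a)=-1.336e+00  a ← 18.882833 − (+1.907e-09/-1.336e+00) = 18.882833
iter 5: u=1.202574  f(a)=+0.000e+00  f'(a)=-1.336e+00  a ← 18.882833 − (+0.000e+00/-1.336e+00) = 18.882833
converged: |Δa| < 1e-12 after 5 iterations
sag = a·(cosh(S/(2a)) − 1) = 18.882833·(cosh(1.202574) − 1) = 15.380948
T_max/T_min = cosh(S/(2a)) = 1.814547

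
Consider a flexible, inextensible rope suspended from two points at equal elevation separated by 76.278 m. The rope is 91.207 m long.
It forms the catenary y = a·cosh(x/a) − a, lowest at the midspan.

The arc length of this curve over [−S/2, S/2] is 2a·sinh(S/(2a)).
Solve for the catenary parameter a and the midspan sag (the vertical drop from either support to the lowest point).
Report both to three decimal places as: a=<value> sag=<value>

seed: a₀ = √(S³/(24(L−S))) = √(76.278³/(24·14.929)) = 35.194757
iter 1: u=1.083656  f(a)=+9.015e-01  f'(a)=-9.523e-01  a ← 35.194757 − (+9.015e-01/-9.523e-01) = 36.141427
iter 2: u=1.055271  f(a)=+3.765e-02  f'(a)=-8.742e-01  a ← 36.141427 − (+3.765e-02/-8.742e-01) = 36.184497
iter 3: u=1.054015  f(a)=+7.203e-05  f'(a)=-8.709e-01  a ← 36.184497 − (+7.203e-05/-8.709e-01) = 36.184580
iter 4: u=1.054013  f(a)=+2.647e-10  f'(a)=-8.709e-01  a ← 36.184580 − (+2.647e-10/-8.709e-01) = 36.184580
iter 5: u=1.054013  f(a)=+1.421e-14  f'(a)=-8.709e-01  a ← 36.184580 − (+1.421e-14/-8.709e-01) = 36.184580
converged: |Δa| < 1e-12 after 5 iterations
sag = a·(cosh(S/(2a)) − 1) = 36.184580·(cosh(1.054013) − 1) = 22.030565
T_max/T_min = cosh(S/(2a)) = 1.608838

a=36.185 sag=22.031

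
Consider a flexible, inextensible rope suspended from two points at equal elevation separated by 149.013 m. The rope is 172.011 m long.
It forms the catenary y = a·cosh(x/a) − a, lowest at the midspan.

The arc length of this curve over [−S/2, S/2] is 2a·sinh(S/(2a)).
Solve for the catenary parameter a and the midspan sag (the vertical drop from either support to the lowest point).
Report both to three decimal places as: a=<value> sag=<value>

seed: a₀ = √(S³/(24(L−S))) = √(149.013³/(24·22.998)) = 77.425779
iter 1: u=0.962296  f(a)=+1.089e+00  f'(a)=-6.509e-01  a ← 77.425779 − (+1.089e+00/-6.509e-01) = 79.098167
iter 2: u=0.941950  f(a)=+3.627e-02  f'(a)=-6.082e-01  a ← 79.098167 − (+3.627e-02/-6.082e-01) = 79.157802
iter 3: u=0.941240  f(a)=+4.334e-05  f'(a)=-6.068e-01  a ← 79.157802 − (+4.334e-05/-6.068e-01) = 79.157873
iter 4: u=0.941239  f(a)=+6.207e-11  f'(a)=-6.068e-01  a ← 79.157873 − (+6.207e-11/-6.068e-01) = 79.157873
iter 5: u=0.941239  f(a)=-2.842e-14  f'(a)=-6.068e-01  a ← 79.157873 − (-2.842e-14/-6.068e-01) = 79.157873
converged: |Δa| < 1e-12 after 5 iterations
sag = a·(cosh(S/(2a)) − 1) = 79.157873·(cosh(0.941239) − 1) = 37.730599
T_max/T_min = cosh(S/(2a)) = 1.476650

a=79.158 sag=37.731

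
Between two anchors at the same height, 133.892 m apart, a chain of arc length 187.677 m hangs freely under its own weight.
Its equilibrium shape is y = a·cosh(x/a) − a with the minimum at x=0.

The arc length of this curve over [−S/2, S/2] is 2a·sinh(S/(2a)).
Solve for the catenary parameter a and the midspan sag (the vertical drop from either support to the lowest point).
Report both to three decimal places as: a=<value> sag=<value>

seed: a₀ = √(S³/(24(L−S))) = √(133.892³/(24·53.785)) = 43.121686
iter 1: u=1.552490  f(a)=+6.866e+00  f'(a)=-3.150e+00  a ← 43.121686 − (+6.866e+00/-3.150e+00) = 45.301530
iter 2: u=1.477787  f(a)=+5.550e-01  f'(a)=-2.660e+00  a ← 45.301530 − (+5.550e-01/-2.660e+00) = 45.510215
iter 3: u=1.471010  f(a)=+4.331e-03  f'(a)=-2.618e+00  a ← 45.510215 − (+4.331e-03/-2.618e+00) = 45.511869
iter 4: u=1.470957  f(a)=+2.682e-07  f'(a)=-2.618e+00  a ← 45.511869 − (+2.682e-07/-2.618e+00) = 45.511870
iter 5: u=1.470957  f(a)=-5.684e-14  f'(a)=-2.618e+00  a ← 45.511870 − (-5.684e-14/-2.618e+00) = 45.511870
converged: |Δa| < 1e-12 after 5 iterations
sag = a·(cosh(S/(2a)) − 1) = 45.511870·(cosh(1.470957) − 1) = 58.780960
T_max/T_min = cosh(S/(2a)) = 2.291552

a=45.512 sag=58.781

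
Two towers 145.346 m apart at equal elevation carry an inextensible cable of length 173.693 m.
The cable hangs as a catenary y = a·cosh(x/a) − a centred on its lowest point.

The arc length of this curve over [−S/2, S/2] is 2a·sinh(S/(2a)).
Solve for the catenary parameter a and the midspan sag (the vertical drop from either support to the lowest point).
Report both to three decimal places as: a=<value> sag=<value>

a=69.064 sag=41.896

seed: a₀ = √(S³/(24(L−S))) = √(145.346³/(24·28.347)) = 67.180844
iter 1: u=1.081752  f(a)=+1.706e+00  f'(a)=-9.469e-01  a ← 67.180844 − (+1.706e+00/-9.469e-01) = 68.982075
iter 2: u=1.053506  f(a)=+7.100e-02  f'(a)=-8.695e-01  a ← 68.982075 − (+7.100e-02/-8.695e-01) = 69.063728
iter 3: u=1.052260  f(a)=+1.349e-04  f'(a)=-8.662e-01  a ← 69.063728 − (+1.349e-04/-8.662e-01) = 69.063884
iter 4: u=1.052258  f(a)=+4.888e-10  f'(a)=-8.662e-01  a ← 69.063884 − (+4.888e-10/-8.662e-01) = 69.063884
iter 5: u=1.052258  f(a)=-2.842e-14  f'(a)=-8.662e-01  a ← 69.063884 − (-2.842e-14/-8.662e-01) = 69.063884
converged: |Δa| < 1e-12 after 5 iterations
sag = a·(cosh(S/(2a)) − 1) = 69.063884·(cosh(1.052258) − 1) = 41.896175
T_max/T_min = cosh(S/(2a)) = 1.606629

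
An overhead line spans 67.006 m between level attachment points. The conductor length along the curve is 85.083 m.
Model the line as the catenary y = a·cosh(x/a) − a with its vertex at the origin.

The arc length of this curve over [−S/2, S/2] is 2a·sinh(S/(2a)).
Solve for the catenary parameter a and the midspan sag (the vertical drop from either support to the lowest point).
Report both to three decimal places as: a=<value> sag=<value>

seed: a₀ = √(S³/(24(L−S))) = √(67.006³/(24·18.077)) = 26.333085
iter 1: u=1.272278  f(a)=+1.521e+00  f'(a)=-1.608e+00  a ← 26.333085 − (+1.521e+00/-1.608e+00) = 27.278559
iter 2: u=1.228181  f(a)=+8.574e-02  f'(a)=-1.432e+00  a ← 27.278559 − (+8.574e-02/-1.432e+00) = 27.338445
iter 3: u=1.225490  f(a)=+3.086e-04  f'(a)=-1.421e+00  a ← 27.338445 − (+3.086e-04/-1.421e+00) = 27.338662
iter 4: u=1.225481  f(a)=+4.029e-09  f'(a)=-1.421e+00  a ← 27.338662 − (+4.029e-09/-1.421e+00) = 27.338662
iter 5: u=1.225481  f(a)=+0.000e+00  f'(a)=-1.421e+00  a ← 27.338662 − (+0.000e+00/-1.421e+00) = 27.338662
converged: |Δa| < 1e-12 after 5 iterations
sag = a·(cosh(S/(2a)) − 1) = 27.338662·(cosh(1.225481) − 1) = 23.229922
T_max/T_min = cosh(S/(2a)) = 1.849710

a=27.339 sag=23.230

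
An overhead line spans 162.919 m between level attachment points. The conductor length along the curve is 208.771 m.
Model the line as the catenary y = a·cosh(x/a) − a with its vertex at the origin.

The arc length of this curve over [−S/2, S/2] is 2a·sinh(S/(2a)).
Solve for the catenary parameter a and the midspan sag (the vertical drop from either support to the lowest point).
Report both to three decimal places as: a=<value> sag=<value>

a=65.178 sag=57.885

seed: a₀ = √(S³/(24(L−S))) = √(162.919³/(24·45.852)) = 62.686329
iter 1: u=1.299478  f(a)=+4.031e+00  f'(a)=-1.725e+00  a ← 62.686329 − (+4.031e+00/-1.725e+00) = 65.022574
iter 2: u=1.252788  f(a)=+2.363e-01  f'(a)=-1.528e+00  a ← 65.022574 − (+2.363e-01/-1.528e+00) = 65.177172
iter 3: u=1.249816  f(a)=+9.239e-04  f'(a)=-1.516e+00  a ← 65.177172 − (+9.239e-04/-1.516e+00) = 65.177782
iter 4: u=1.249805  f(a)=+1.425e-08  f'(a)=-1.516e+00  a ← 65.177782 − (+1.425e-08/-1.516e+00) = 65.177782
iter 5: u=1.249805  f(a)=+0.000e+00  f'(a)=-1.516e+00  a ← 65.177782 − (+0.000e+00/-1.516e+00) = 65.177782
converged: |Δa| < 1e-12 after 5 iterations
sag = a·(cosh(S/(2a)) − 1) = 65.177782·(cosh(1.249805) − 1) = 57.885112
T_max/T_min = cosh(S/(2a)) = 1.888111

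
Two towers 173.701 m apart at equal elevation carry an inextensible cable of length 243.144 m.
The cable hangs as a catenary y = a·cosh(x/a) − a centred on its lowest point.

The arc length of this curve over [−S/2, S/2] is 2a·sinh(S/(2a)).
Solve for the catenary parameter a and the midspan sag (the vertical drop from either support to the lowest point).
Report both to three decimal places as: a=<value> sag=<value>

seed: a₀ = √(S³/(24(L−S))) = √(173.701³/(24·69.443)) = 56.076851
iter 1: u=1.548776  f(a)=+8.821e+00  f'(a)=-3.124e+00  a ← 56.076851 − (+8.821e+00/-3.124e+00) = 58.900313
iter 2: u=1.474534  f(a)=+7.099e-01  f'(a)=-2.640e+00  a ← 58.900313 − (+7.099e-01/-2.640e+00) = 59.169270
iter 3: u=1.467831  f(a)=+5.489e-03  f'(a)=-2.599e+00  a ← 59.169270 − (+5.489e-03/-2.599e+00) = 59.171382
iter 4: u=1.467779  f(a)=+3.337e-07  f'(a)=-2.599e+00  a ← 59.171382 − (+3.337e-07/-2.599e+00) = 59.171382
iter 5: u=1.467779  f(a)=-2.842e-14  f'(a)=-2.599e+00  a ← 59.171382 − (-2.842e-14/-2.599e+00) = 59.171382
converged: |Δa| < 1e-12 after 5 iterations
sag = a·(cosh(S/(2a)) − 1) = 59.171382·(cosh(1.467779) − 1) = 76.035880
T_max/T_min = cosh(S/(2a)) = 2.285011

a=59.171 sag=76.036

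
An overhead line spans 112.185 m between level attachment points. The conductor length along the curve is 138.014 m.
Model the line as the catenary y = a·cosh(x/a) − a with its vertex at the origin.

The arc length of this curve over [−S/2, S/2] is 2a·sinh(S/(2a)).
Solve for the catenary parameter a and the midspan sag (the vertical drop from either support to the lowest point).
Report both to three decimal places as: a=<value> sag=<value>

a=49.292 sag=35.512

seed: a₀ = √(S³/(24(L−S))) = √(112.185³/(24·25.829)) = 47.724652
iter 1: u=1.175336  f(a)=+1.844e+00  f'(a)=-1.240e+00  a ← 47.724652 − (+1.844e+00/-1.240e+00) = 49.212209
iter 2: u=1.139809  f(a)=+8.972e-02  f'(a)=-1.122e+00  a ← 49.212209 − (+8.972e-02/-1.122e+00) = 49.292205
iter 3: u=1.137959  f(a)=+2.365e-04  f'(a)=-1.116e+00  a ← 49.292205 − (+2.365e-04/-1.116e+00) = 49.292417
iter 4: u=1.137954  f(a)=+1.652e-09  f'(a)=-1.116e+00  a ← 49.292417 − (+1.652e-09/-1.116e+00) = 49.292417
iter 5: u=1.137954  f(a)=+2.842e-14  f'(a)=-1.116e+00  a ← 49.292417 − (+2.842e-14/-1.116e+00) = 49.292417
converged: |Δa| < 1e-12 after 5 iterations
sag = a·(cosh(S/(2a)) − 1) = 49.292417·(cosh(1.137954) − 1) = 35.511524
T_max/T_min = cosh(S/(2a)) = 1.720426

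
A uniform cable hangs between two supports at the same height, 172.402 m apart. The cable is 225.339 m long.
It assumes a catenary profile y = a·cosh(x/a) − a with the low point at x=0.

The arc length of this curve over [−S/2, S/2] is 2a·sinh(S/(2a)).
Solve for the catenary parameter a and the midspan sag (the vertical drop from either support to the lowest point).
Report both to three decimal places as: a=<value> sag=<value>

a=66.248 sag=64.455

seed: a₀ = √(S³/(24(L−S))) = √(172.402³/(24·52.937)) = 63.507960
iter 1: u=1.357326  f(a)=+5.096e+00  f'(a)=-1.995e+00  a ← 63.507960 − (+5.096e+00/-1.995e+00) = 66.062084
iter 2: u=1.304848  f(a)=+3.235e-01  f'(a)=-1.749e+00  a ← 66.062084 − (+3.235e-01/-1.749e+00) = 66.247057
iter 3: u=1.301205  f(a)=+1.500e-03  f'(a)=-1.733e+00  a ← 66.247057 − (+1.500e-03/-1.733e+00) = 66.247922
iter 4: u=1.301188  f(a)=+3.256e-08  f'(a)=-1.733e+00  a ← 66.247922 − (+3.256e-08/-1.733e+00) = 66.247922
iter 5: u=1.301188  f(a)=-2.842e-14  f'(a)=-1.733e+00  a ← 66.247922 − (-2.842e-14/-1.733e+00) = 66.247922
converged: |Δa| < 1e-12 after 5 iterations
sag = a·(cosh(S/(2a)) − 1) = 66.247922·(cosh(1.301188) − 1) = 64.454807
T_max/T_min = cosh(S/(2a)) = 1.972933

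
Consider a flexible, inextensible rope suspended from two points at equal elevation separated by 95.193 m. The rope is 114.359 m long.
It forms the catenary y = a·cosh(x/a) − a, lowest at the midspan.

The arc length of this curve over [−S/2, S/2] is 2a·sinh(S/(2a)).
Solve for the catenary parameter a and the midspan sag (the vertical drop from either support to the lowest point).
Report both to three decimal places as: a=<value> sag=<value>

seed: a₀ = √(S³/(24(L−S))) = √(95.193³/(24·19.166)) = 43.304812
iter 1: u=1.099104  f(a)=+1.192e+00  f'(a)=-9.968e-01  a ← 43.304812 − (+1.192e+00/-9.968e-01) = 44.500135
iter 2: u=1.069581  f(a)=+5.112e-02  f'(a)=-9.130e-01  a ← 44.500135 − (+5.112e-02/-9.130e-01) = 44.556124
iter 3: u=1.068237  f(a)=+1.034e-04  f'(a)=-9.093e-01  a ← 44.556124 − (+1.034e-04/-9.093e-01) = 44.556238
iter 4: u=1.068234  f(a)=+4.251e-10  f'(a)=-9.093e-01  a ← 44.556238 − (+4.251e-10/-9.093e-01) = 44.556238
iter 5: u=1.068234  f(a)=+0.000e+00  f'(a)=-9.093e-01  a ← 44.556238 − (+0.000e+00/-9.093e-01) = 44.556238
converged: |Δa| < 1e-12 after 5 iterations
sag = a·(cosh(S/(2a)) − 1) = 44.556238·(cosh(1.068234) − 1) = 27.933441
T_max/T_min = cosh(S/(2a)) = 1.626925

a=44.556 sag=27.933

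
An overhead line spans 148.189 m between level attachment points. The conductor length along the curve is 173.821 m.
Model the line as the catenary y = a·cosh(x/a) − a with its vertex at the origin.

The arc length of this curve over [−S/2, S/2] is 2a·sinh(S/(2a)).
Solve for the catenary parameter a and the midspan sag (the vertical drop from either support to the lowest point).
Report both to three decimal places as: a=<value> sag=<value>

seed: a₀ = √(S³/(24(L−S))) = √(148.189³/(24·25.632)) = 72.732260
iter 1: u=1.018730  f(a)=+1.363e+00  f'(a)=-7.807e-01  a ← 72.732260 − (+1.363e+00/-7.807e-01) = 74.478545
iter 2: u=0.994844  f(a)=+5.065e-02  f'(a)=-7.237e-01  a ← 74.478545 − (+5.065e-02/-7.237e-01) = 74.548528
iter 3: u=0.993910  f(a)=+7.587e-05  f'(a)=-7.215e-01  a ← 74.548528 − (+7.587e-05/-7.215e-01) = 74.548633
iter 4: u=0.993908  f(a)=+1.708e-10  f'(a)=-7.215e-01  a ← 74.548633 − (+1.708e-10/-7.215e-01) = 74.548633
iter 5: u=0.993908  f(a)=+0.000e+00  f'(a)=-7.215e-01  a ← 74.548633 − (+0.000e+00/-7.215e-01) = 74.548633
converged: |Δa| < 1e-12 after 5 iterations
sag = a·(cosh(S/(2a)) − 1) = 74.548633·(cosh(0.993908) − 1) = 39.954353
T_max/T_min = cosh(S/(2a)) = 1.535950

a=74.549 sag=39.954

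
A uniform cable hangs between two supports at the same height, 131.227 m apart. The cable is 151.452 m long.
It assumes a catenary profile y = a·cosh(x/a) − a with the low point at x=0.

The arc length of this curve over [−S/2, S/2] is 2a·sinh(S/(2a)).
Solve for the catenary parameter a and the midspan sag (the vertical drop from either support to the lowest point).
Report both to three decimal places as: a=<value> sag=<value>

seed: a₀ = √(S³/(24(L−S))) = √(131.227³/(24·20.225)) = 68.231499
iter 1: u=0.961631  f(a)=+9.560e-01  f'(a)=-6.495e-01  a ← 68.231499 − (+9.560e-01/-6.495e-01) = 69.703394
iter 2: u=0.941324  f(a)=+3.181e-02  f'(a)=-6.069e-01  a ← 69.703394 − (+3.181e-02/-6.069e-01) = 69.755806
iter 3: u=0.940617  f(a)=+3.790e-05  f'(a)=-6.055e-01  a ← 69.755806 − (+3.790e-05/-6.055e-01) = 69.755868
iter 4: u=0.940616  f(a)=+5.392e-11  f'(a)=-6.055e-01  a ← 69.755868 − (+5.392e-11/-6.055e-01) = 69.755868
iter 5: u=0.940616  f(a)=+2.842e-14  f'(a)=-6.055e-01  a ← 69.755868 − (+2.842e-14/-6.055e-01) = 69.755868
converged: |Δa| < 1e-12 after 5 iterations
sag = a·(cosh(S/(2a)) − 1) = 69.755868·(cosh(0.940616) − 1) = 33.201930
T_max/T_min = cosh(S/(2a)) = 1.475973

a=69.756 sag=33.202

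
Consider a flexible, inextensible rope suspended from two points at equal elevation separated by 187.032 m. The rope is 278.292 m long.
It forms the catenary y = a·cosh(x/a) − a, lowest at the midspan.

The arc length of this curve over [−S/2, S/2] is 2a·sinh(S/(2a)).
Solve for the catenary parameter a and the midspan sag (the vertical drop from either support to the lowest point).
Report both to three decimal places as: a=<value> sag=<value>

seed: a₀ = √(S³/(24(L−S))) = √(187.032³/(24·91.260)) = 54.654764
iter 1: u=1.711031  f(a)=+1.433e+01  f'(a)=-4.425e+00  a ← 54.654764 − (+1.433e+01/-4.425e+00) = 57.892811
iter 2: u=1.615330  f(a)=+1.372e+00  f'(a)=-3.615e+00  a ← 57.892811 − (+1.372e+00/-3.615e+00) = 58.272394
iter 3: u=1.604808  f(a)=+1.552e-02  f'(a)=-3.533e+00  a ← 58.272394 − (+1.552e-02/-3.533e+00) = 58.276787
iter 4: u=1.604687  f(a)=+2.037e-06  f'(a)=-3.533e+00  a ← 58.276787 − (+2.037e-06/-3.533e+00) = 58.276788
iter 5: u=1.604687  f(a)=+5.684e-14  f'(a)=-3.533e+00  a ← 58.276788 − (+5.684e-14/-3.533e+00) = 58.276788
converged: |Δa| < 1e-12 after 5 iterations
sag = a·(cosh(S/(2a)) − 1) = 58.276788·(cosh(1.604687) − 1) = 92.580076
T_max/T_min = cosh(S/(2a)) = 2.588627

a=58.277 sag=92.580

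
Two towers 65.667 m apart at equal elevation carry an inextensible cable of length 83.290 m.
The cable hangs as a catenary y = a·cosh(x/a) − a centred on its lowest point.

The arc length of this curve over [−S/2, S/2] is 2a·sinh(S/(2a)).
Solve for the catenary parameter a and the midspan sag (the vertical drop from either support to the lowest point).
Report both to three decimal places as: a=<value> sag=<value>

a=26.858 sag=22.697

seed: a₀ = √(S³/(24(L−S))) = √(65.667³/(24·17.623)) = 25.874694
iter 1: u=1.268943  f(a)=+1.474e+00  f'(a)=-1.595e+00  a ← 25.874694 − (+1.474e+00/-1.595e+00) = 26.799407
iter 2: u=1.225158  f(a)=+8.273e-02  f'(a)=-1.420e+00  a ← 26.799407 − (+8.273e-02/-1.420e+00) = 26.857662
iter 3: u=1.222500  f(a)=+2.947e-04  f'(a)=-1.410e+00  a ← 26.857662 − (+2.947e-04/-1.410e+00) = 26.857871
iter 4: u=1.222491  f(a)=+3.769e-09  f'(a)=-1.410e+00  a ← 26.857871 − (+3.769e-09/-1.410e+00) = 26.857871
iter 5: u=1.222491  f(a)=-1.421e-14  f'(a)=-1.410e+00  a ← 26.857871 − (-1.421e-14/-1.410e+00) = 26.857871
converged: |Δa| < 1e-12 after 5 iterations
sag = a·(cosh(S/(2a)) − 1) = 26.857871·(cosh(1.222491) − 1) = 22.696657
T_max/T_min = cosh(S/(2a)) = 1.845065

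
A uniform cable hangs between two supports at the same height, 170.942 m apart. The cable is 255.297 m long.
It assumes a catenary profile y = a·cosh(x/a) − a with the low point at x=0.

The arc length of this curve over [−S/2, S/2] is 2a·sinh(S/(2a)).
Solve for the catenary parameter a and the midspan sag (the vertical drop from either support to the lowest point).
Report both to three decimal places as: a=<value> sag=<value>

seed: a₀ = √(S³/(24(L−S))) = √(170.942³/(24·84.355)) = 49.672056
iter 1: u=1.720706  f(a)=+1.341e+01  f'(a)=-4.514e+00  a ← 49.672056 − (+1.341e+01/-4.514e+00) = 52.641515
iter 2: u=1.623642  f(a)=+1.296e+00  f'(a)=-3.680e+00  a ← 52.641515 − (+1.296e+00/-3.680e+00) = 52.993728
iter 3: u=1.612851  f(a)=+1.498e-02  f'(a)=-3.596e+00  a ← 52.993728 − (+1.498e-02/-3.596e+00) = 52.997894
iter 4: u=1.612724  f(a)=+2.053e-06  f'(a)=-3.595e+00  a ← 52.997894 − (+2.053e-06/-3.595e+00) = 52.997895
iter 5: u=1.612724  f(a)=+2.842e-14  f'(a)=-3.595e+00  a ← 52.997895 − (+2.842e-14/-3.595e+00) = 52.997895
converged: |Δa| < 1e-12 after 5 iterations
sag = a·(cosh(S/(2a)) − 1) = 52.997895·(cosh(1.612724) − 1) = 85.215406
T_max/T_min = cosh(S/(2a)) = 2.607902

a=52.998 sag=85.215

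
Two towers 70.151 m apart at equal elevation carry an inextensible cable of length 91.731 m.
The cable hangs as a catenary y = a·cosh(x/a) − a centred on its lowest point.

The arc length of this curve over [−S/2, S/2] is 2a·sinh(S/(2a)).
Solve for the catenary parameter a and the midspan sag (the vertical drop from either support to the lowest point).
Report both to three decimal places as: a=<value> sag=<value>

seed: a₀ = √(S³/(24(L−S))) = √(70.151³/(24·21.580)) = 25.817813
iter 1: u=1.358577  f(a)=+2.081e+00  f'(a)=-2.001e+00  a ← 25.817813 − (+2.081e+00/-2.001e+00) = 26.857802
iter 2: u=1.305971  f(a)=+1.324e-01  f'(a)=-1.754e+00  a ← 26.857802 − (+1.324e-01/-1.754e+00) = 26.933264
iter 3: u=1.302312  f(a)=+6.158e-04  f'(a)=-1.738e+00  a ← 26.933264 − (+6.158e-04/-1.738e+00) = 26.933618
iter 4: u=1.302294  f(a)=+1.347e-08  f'(a)=-1.738e+00  a ← 26.933618 − (+1.347e-08/-1.738e+00) = 26.933618
iter 5: u=1.302294  f(a)=-1.421e-14  f'(a)=-1.738e+00  a ← 26.933618 − (-1.421e-14/-1.738e+00) = 26.933618
converged: |Δa| < 1e-12 after 5 iterations
sag = a·(cosh(S/(2a)) − 1) = 26.933618·(cosh(1.302294) − 1) = 26.255327
T_max/T_min = cosh(S/(2a)) = 1.974816

a=26.934 sag=26.255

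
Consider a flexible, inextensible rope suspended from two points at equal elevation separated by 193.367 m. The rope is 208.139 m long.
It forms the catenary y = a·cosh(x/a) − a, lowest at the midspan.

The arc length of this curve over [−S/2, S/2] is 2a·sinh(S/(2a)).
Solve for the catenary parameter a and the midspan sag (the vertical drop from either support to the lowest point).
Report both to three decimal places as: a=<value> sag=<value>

seed: a₀ = √(S³/(24(L−S))) = √(193.367³/(24·14.772)) = 142.806596
iter 1: u=0.677024  f(a)=+3.423e-01  f'(a)=-2.165e-01  a ← 142.806596 − (+3.423e-01/-2.165e-01) = 144.387344
iter 2: u=0.669612  f(a)=+5.766e-03  f'(a)=-2.093e-01  a ← 144.387344 − (+5.766e-03/-2.093e-01) = 144.414896
iter 3: u=0.669484  f(a)=+1.699e-06  f'(a)=-2.092e-01  a ← 144.414896 − (+1.699e-06/-2.092e-01) = 144.414904
iter 4: u=0.669484  f(a)=+1.421e-13  f'(a)=-2.092e-01  a ← 144.414904 − (+1.421e-13/-2.092e-01) = 144.414904
converged: |Δa| < 1e-12 after 4 iterations
sag = a·(cosh(S/(2a)) − 1) = 144.414904·(cosh(0.669484) − 1) = 33.591066
T_max/T_min = cosh(S/(2a)) = 1.232601

a=144.415 sag=33.591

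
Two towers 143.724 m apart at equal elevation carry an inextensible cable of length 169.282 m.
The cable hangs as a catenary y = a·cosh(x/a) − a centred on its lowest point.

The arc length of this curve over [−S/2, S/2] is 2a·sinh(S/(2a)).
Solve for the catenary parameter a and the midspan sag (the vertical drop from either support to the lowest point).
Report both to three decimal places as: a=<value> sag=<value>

a=71.355 sag=39.350

seed: a₀ = √(S³/(24(L−S))) = √(143.724³/(24·25.558)) = 69.570462
iter 1: u=1.032938  f(a)=+1.399e+00  f'(a)=-8.162e-01  a ← 69.570462 − (+1.399e+00/-8.162e-01) = 71.284092
iter 2: u=1.008107  f(a)=+5.334e-02  f'(a)=-7.550e-01  a ← 71.284092 − (+5.334e-02/-7.550e-01) = 71.354745
iter 3: u=1.007109  f(a)=+8.441e-05  f'(a)=-7.526e-01  a ← 71.354745 − (+8.441e-05/-7.526e-01) = 71.354858
iter 4: u=1.007107  f(a)=+2.121e-10  f'(a)=-7.526e-01  a ← 71.354858 − (+2.121e-10/-7.526e-01) = 71.354858
iter 5: u=1.007107  f(a)=+2.842e-14  f'(a)=-7.526e-01  a ← 71.354858 − (+2.842e-14/-7.526e-01) = 71.354858
converged: |Δa| < 1e-12 after 5 iterations
sag = a·(cosh(S/(2a)) − 1) = 71.354858·(cosh(1.007107) − 1) = 39.350222
T_max/T_min = cosh(S/(2a)) = 1.551472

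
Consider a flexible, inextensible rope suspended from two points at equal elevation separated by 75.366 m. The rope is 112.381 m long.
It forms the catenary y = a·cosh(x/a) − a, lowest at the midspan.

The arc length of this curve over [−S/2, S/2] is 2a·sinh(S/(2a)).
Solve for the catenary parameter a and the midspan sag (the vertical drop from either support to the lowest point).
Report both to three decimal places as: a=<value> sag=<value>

a=23.415 sag=37.459

seed: a₀ = √(S³/(24(L−S))) = √(75.366³/(24·37.015)) = 21.951727
iter 1: u=1.716630  f(a)=+5.853e+00  f'(a)=-4.477e+00  a ← 21.951727 − (+5.853e+00/-4.477e+00) = 23.259074
iter 2: u=1.620142  f(a)=+5.636e-01  f'(a)=-3.653e+00  a ← 23.259074 − (+5.636e-01/-3.653e+00) = 23.413376
iter 3: u=1.609465  f(a)=+6.456e-03  f'(a)=-3.569e+00  a ← 23.413376 − (+6.456e-03/-3.569e+00) = 23.415184
iter 4: u=1.609340  f(a)=+8.686e-07  f'(a)=-3.568e+00  a ← 23.415184 − (+8.686e-07/-3.568e+00) = 23.415185
iter 5: u=1.609340  f(a)=+1.421e-14  f'(a)=-3.568e+00  a ← 23.415185 − (+1.421e-14/-3.568e+00) = 23.415185
converged: |Δa| < 1e-12 after 5 iterations
sag = a·(cosh(S/(2a)) − 1) = 23.415185·(cosh(1.609340) − 1) = 37.458809
T_max/T_min = cosh(S/(2a)) = 2.599766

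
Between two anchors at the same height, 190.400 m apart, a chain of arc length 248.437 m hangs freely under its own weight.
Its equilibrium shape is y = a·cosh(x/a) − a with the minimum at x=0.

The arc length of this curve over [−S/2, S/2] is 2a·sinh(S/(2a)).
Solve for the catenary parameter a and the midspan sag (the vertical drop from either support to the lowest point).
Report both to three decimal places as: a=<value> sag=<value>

a=73.411 sag=70.878

seed: a₀ = √(S³/(24(L−S))) = √(190.400³/(24·58.037)) = 70.395082
iter 1: u=1.352367  f(a)=+5.544e+00  f'(a)=-1.971e+00  a ← 70.395082 − (+5.544e+00/-1.971e+00) = 73.208228
iter 2: u=1.300400  f(a)=+3.497e-01  f'(a)=-1.729e+00  a ← 73.208228 − (+3.497e-01/-1.729e+00) = 73.410420
iter 3: u=1.296819  f(a)=+1.598e-03  f'(a)=-1.714e+00  a ← 73.410420 − (+1.598e-03/-1.714e+00) = 73.411353
iter 4: u=1.296802  f(a)=+3.371e-08  f'(a)=-1.714e+00  a ← 73.411353 − (+3.371e-08/-1.714e+00) = 73.411353
iter 5: u=1.296802  f(a)=+2.842e-14  f'(a)=-1.714e+00  a ← 73.411353 − (+2.842e-14/-1.714e+00) = 73.411353
converged: |Δa| < 1e-12 after 5 iterations
sag = a·(cosh(S/(2a)) − 1) = 73.411353·(cosh(1.296802) − 1) = 70.878156
T_max/T_min = cosh(S/(2a)) = 1.965493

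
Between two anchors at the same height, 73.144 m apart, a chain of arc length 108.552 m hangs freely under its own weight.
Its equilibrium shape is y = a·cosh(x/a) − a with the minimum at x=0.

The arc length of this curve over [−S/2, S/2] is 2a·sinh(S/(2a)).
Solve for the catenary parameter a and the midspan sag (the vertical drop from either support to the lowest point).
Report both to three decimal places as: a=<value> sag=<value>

a=22.871 sag=36.027

seed: a₀ = √(S³/(24(L−S))) = √(73.144³/(24·35.408)) = 21.459112
iter 1: u=1.704264  f(a)=+5.512e+00  f'(a)=-4.364e+00  a ← 21.459112 − (+5.512e+00/-4.364e+00) = 22.722430
iter 2: u=1.609511  f(a)=+5.243e-01  f'(a)=-3.570e+00  a ← 22.722430 − (+5.243e-01/-3.570e+00) = 22.869306
iter 3: u=1.599174  f(a)=+5.843e-03  f'(a)=-3.490e+00  a ← 22.869306 − (+5.843e-03/-3.490e+00) = 22.870980
iter 4: u=1.599057  f(a)=+7.437e-07  f'(a)=-3.490e+00  a ← 22.870980 − (+7.437e-07/-3.490e+00) = 22.870980
iter 5: u=1.599057  f(a)=+2.842e-14  f'(a)=-3.490e+00  a ← 22.870980 − (+2.842e-14/-3.490e+00) = 22.870980
converged: |Δa| < 1e-12 after 5 iterations
sag = a·(cosh(S/(2a)) − 1) = 22.870980·(cosh(1.599057) − 1) = 36.026948
T_max/T_min = cosh(S/(2a)) = 2.575225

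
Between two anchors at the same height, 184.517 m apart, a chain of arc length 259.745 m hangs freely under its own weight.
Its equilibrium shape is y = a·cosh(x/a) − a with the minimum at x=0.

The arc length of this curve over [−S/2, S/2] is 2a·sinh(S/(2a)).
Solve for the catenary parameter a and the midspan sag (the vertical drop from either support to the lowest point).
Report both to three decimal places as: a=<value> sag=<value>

a=62.302 sag=81.741

seed: a₀ = √(S³/(24(L−S))) = √(184.517³/(24·75.228)) = 58.987392
iter 1: u=1.564038  f(a)=+9.756e+00  f'(a)=-3.232e+00  a ← 58.987392 − (+9.756e+00/-3.232e+00) = 62.006205
iter 2: u=1.487891  f(a)=+7.989e-01  f'(a)=-2.722e+00  a ← 62.006205 − (+7.989e-01/-2.722e+00) = 62.299699
iter 3: u=1.480882  f(a)=+6.414e-03  f'(a)=-2.679e+00  a ← 62.299699 − (+6.414e-03/-2.679e+00) = 62.302094
iter 4: u=1.480825  f(a)=+4.208e-07  f'(a)=-2.678e+00  a ← 62.302094 − (+4.208e-07/-2.678e+00) = 62.302094
iter 5: u=1.480825  f(a)=+0.000e+00  f'(a)=-2.678e+00  a ← 62.302094 − (+0.000e+00/-2.678e+00) = 62.302094
converged: |Δa| < 1e-12 after 5 iterations
sag = a·(cosh(S/(2a)) − 1) = 62.302094·(cosh(1.480825) − 1) = 81.741015
T_max/T_min = cosh(S/(2a)) = 2.312011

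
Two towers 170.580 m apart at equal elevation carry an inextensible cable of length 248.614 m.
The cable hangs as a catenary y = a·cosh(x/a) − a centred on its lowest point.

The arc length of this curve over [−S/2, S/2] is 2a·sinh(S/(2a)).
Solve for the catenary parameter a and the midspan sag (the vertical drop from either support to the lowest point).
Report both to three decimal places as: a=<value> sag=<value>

seed: a₀ = √(S³/(24(L−S))) = √(170.580³/(24·78.034)) = 51.480720
iter 1: u=1.656737  f(a)=+1.144e+01  f'(a)=-3.950e+00  a ← 51.480720 − (+1.144e+01/-3.950e+00) = 54.376387
iter 2: u=1.568512  f(a)=+1.036e+00  f'(a)=-3.264e+00  a ← 54.376387 − (+1.036e+00/-3.264e+00) = 54.693774
iter 3: u=1.559410  f(a)=+1.037e-02  f'(a)=-3.199e+00  a ← 54.693774 − (+1.037e-02/-3.199e+00) = 54.697015
iter 4: u=1.559317  f(a)=+1.061e-06  f'(a)=-3.198e+00  a ← 54.697015 − (+1.061e-06/-3.198e+00) = 54.697015
iter 5: u=1.559317  f(a)=+5.684e-14  f'(a)=-3.198e+00  a ← 54.697015 − (+5.684e-14/-3.198e+00) = 54.697015
converged: |Δa| < 1e-12 after 5 iterations
sag = a·(cosh(S/(2a)) − 1) = 54.697015·(cosh(1.559317) − 1) = 81.111651
T_max/T_min = cosh(S/(2a)) = 2.482926

a=54.697 sag=81.112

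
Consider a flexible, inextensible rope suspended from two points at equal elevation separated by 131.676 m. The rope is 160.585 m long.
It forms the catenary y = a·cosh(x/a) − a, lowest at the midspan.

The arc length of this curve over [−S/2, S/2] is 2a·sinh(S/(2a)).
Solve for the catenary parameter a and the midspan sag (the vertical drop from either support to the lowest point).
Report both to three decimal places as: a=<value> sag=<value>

a=59.165 sag=40.572

seed: a₀ = √(S³/(24(L−S))) = √(131.676³/(24·28.909)) = 57.363783
iter 1: u=1.147728  f(a)=+1.965e+00  f'(a)=-1.147e+00  a ← 57.363783 − (+1.965e+00/-1.147e+00) = 59.076713
iter 2: u=1.114449  f(a)=+9.145e-02  f'(a)=-1.043e+00  a ← 59.076713 − (+9.145e-02/-1.043e+00) = 59.164424
iter 3: u=1.112797  f(a)=+2.195e-04  f'(a)=-1.038e+00  a ← 59.164424 − (+2.195e-04/-1.038e+00) = 59.164636
iter 4: u=1.112793  f(a)=+1.271e-09  f'(a)=-1.038e+00  a ← 59.164636 − (+1.271e-09/-1.038e+00) = 59.164636
iter 5: u=1.112793  f(a)=+2.842e-14  f'(a)=-1.038e+00  a ← 59.164636 − (+2.842e-14/-1.038e+00) = 59.164636
converged: |Δa| < 1e-12 after 5 iterations
sag = a·(cosh(S/(2a)) − 1) = 59.164636·(cosh(1.112793) − 1) = 40.571715
T_max/T_min = cosh(S/(2a)) = 1.685743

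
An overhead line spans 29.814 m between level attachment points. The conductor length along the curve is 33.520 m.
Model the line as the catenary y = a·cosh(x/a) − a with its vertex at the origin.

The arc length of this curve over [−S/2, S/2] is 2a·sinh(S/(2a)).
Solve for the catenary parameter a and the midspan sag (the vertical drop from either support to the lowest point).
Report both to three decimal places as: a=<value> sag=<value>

seed: a₀ = √(S³/(24(L−S))) = √(29.814³/(24·3.706)) = 17.261242
iter 1: u=0.863611  f(a)=+1.407e-01  f'(a)=-4.623e-01  a ← 17.261242 − (+1.407e-01/-4.623e-01) = 17.565554
iter 2: u=0.848650  f(a)=+3.807e-03  f'(a)=-4.376e-01  a ← 17.565554 − (+3.807e-03/-4.376e-01) = 17.574253
iter 3: u=0.848230  f(a)=+2.959e-06  f'(a)=-4.369e-01  a ← 17.574253 − (+2.959e-06/-4.369e-01) = 17.574260
iter 4: u=0.848229  f(a)=+1.783e-12  f'(a)=-4.369e-01  a ← 17.574260 − (+1.783e-12/-4.369e-01) = 17.574260
converged: |Δa| < 1e-12 after 4 iterations
sag = a·(cosh(S/(2a)) − 1) = 17.574260·(cosh(0.848229) − 1) = 6.710555
T_max/T_min = cosh(S/(2a)) = 1.381840

a=17.574 sag=6.711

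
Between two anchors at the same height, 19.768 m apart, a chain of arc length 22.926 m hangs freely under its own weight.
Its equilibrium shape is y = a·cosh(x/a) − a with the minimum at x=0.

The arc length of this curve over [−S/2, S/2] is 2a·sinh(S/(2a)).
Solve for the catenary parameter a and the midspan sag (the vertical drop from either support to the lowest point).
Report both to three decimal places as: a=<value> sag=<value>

seed: a₀ = √(S³/(24(L−S))) = √(19.768³/(24·3.158)) = 10.095607
iter 1: u=0.979040  f(a)=+1.549e-01  f'(a)=-6.877e-01  a ← 10.095607 − (+1.549e-01/-6.877e-01) = 10.320786
iter 2: u=0.957679  f(a)=+5.332e-03  f'(a)=-6.410e-01  a ← 10.320786 − (+5.332e-03/-6.410e-01) = 10.329105
iter 3: u=0.956908  f(a)=+6.823e-06  f'(a)=-6.394e-01  a ← 10.329105 − (+6.823e-06/-6.394e-01) = 10.329115
iter 4: u=0.956907  f(a)=+1.121e-11  f'(a)=-6.394e-01  a ← 10.329115 − (+1.121e-11/-6.394e-01) = 10.329115
iter 5: u=0.956907  f(a)=+0.000e+00  f'(a)=-6.394e-01  a ← 10.329115 − (+0.000e+00/-6.394e-01) = 10.329115
converged: |Δa| < 1e-12 after 5 iterations
sag = a·(cosh(S/(2a)) − 1) = 10.329115·(cosh(0.956907) − 1) = 5.101082
T_max/T_min = cosh(S/(2a)) = 1.493855

a=10.329 sag=5.101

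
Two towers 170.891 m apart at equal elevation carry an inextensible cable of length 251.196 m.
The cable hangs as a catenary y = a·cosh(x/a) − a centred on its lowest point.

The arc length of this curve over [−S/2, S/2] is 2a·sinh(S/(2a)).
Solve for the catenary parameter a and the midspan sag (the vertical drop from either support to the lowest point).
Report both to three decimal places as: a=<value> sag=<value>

a=54.145 sag=82.627

seed: a₀ = √(S³/(24(L−S))) = √(170.891³/(24·80.305)) = 50.886417
iter 1: u=1.679142  f(a)=+1.211e+01  f'(a)=-4.141e+00  a ← 50.886417 − (+1.211e+01/-4.141e+00) = 53.811503
iter 2: u=1.587867  f(a)=+1.123e+00  f'(a)=-3.405e+00  a ← 53.811503 − (+1.123e+00/-3.405e+00) = 54.141215
iter 3: u=1.578197  f(a)=+1.183e-02  f'(a)=-3.334e+00  a ← 54.141215 − (+1.183e-02/-3.334e+00) = 54.144762
iter 4: u=1.578094  f(a)=+1.343e-06  f'(a)=-3.333e+00  a ← 54.144762 − (+1.343e-06/-3.333e+00) = 54.144763
iter 5: u=1.578094  f(a)=+0.000e+00  f'(a)=-3.333e+00  a ← 54.144763 − (+0.000e+00/-3.333e+00) = 54.144763
converged: |Δa| < 1e-12 after 5 iterations
sag = a·(cosh(S/(2a)) − 1) = 54.144763·(cosh(1.578094) − 1) = 82.626992
T_max/T_min = cosh(S/(2a)) = 2.526038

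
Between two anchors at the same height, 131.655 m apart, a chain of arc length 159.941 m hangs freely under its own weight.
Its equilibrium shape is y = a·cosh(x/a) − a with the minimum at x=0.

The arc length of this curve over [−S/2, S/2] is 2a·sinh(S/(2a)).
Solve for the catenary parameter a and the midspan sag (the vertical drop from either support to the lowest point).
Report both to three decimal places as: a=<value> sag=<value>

seed: a₀ = √(S³/(24(L−S))) = √(131.655³/(24·28.286)) = 57.978189
iter 1: u=1.135384  f(a)=+1.880e+00  f'(a)=-1.107e+00  a ← 57.978189 − (+1.880e+00/-1.107e+00) = 59.675894
iter 2: u=1.103084  f(a)=+8.574e-02  f'(a)=-1.009e+00  a ← 59.675894 − (+8.574e-02/-1.009e+00) = 59.760911
iter 3: u=1.101514  f(a)=+1.972e-04  f'(a)=-1.004e+00  a ← 59.760911 − (+1.972e-04/-1.004e+00) = 59.761107
iter 4: u=1.101511  f(a)=+1.048e-09  f'(a)=-1.004e+00  a ← 59.761107 − (+1.048e-09/-1.004e+00) = 59.761107
iter 5: u=1.101511  f(a)=+2.842e-14  f'(a)=-1.004e+00  a ← 59.761107 − (+2.842e-14/-1.004e+00) = 59.761107
converged: |Δa| < 1e-12 after 5 iterations
sag = a·(cosh(S/(2a)) − 1) = 59.761107·(cosh(1.101511) − 1) = 40.072108
T_max/T_min = cosh(S/(2a)) = 1.670538

a=59.761 sag=40.072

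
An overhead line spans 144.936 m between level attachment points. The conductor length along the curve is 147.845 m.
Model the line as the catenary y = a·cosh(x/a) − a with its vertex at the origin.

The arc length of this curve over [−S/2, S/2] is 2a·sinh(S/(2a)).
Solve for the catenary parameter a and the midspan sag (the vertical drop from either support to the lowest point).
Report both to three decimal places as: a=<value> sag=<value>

seed: a₀ = √(S³/(24(L−S))) = √(144.936³/(24·2.909)) = 208.827133
iter 1: u=0.347024  f(a)=+1.757e-02  f'(a)=-2.820e-02  a ← 208.827133 − (+1.757e-02/-2.820e-02) = 209.450107
iter 2: u=0.345992  f(a)=+7.892e-05  f'(a)=-2.794e-02  a ← 209.450107 − (+7.892e-05/-2.794e-02) = 209.452931
iter 3: u=0.345987  f(a)=+1.609e-09  f'(a)=-2.794e-02  a ← 209.452931 − (+1.609e-09/-2.794e-02) = 209.452931
iter 4: u=0.345987  f(a)=+0.000e+00  f'(a)=-2.794e-02  a ← 209.452931 − (+0.000e+00/-2.794e-02) = 209.452931
converged: |Δa| < 1e-12 after 4 iterations
sag = a·(cosh(S/(2a)) − 1) = 209.452931·(cosh(0.345987) − 1) = 12.662053
T_max/T_min = cosh(S/(2a)) = 1.060453

a=209.453 sag=12.662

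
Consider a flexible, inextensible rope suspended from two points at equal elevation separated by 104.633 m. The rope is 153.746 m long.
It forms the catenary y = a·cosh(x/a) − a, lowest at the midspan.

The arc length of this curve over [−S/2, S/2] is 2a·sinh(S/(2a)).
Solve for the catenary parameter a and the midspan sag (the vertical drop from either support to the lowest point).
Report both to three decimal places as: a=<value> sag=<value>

seed: a₀ = √(S³/(24(L−S))) = √(104.633³/(24·49.113)) = 31.174476
iter 1: u=1.678184  f(a)=+7.398e+00  f'(a)=-4.132e+00  a ← 31.174476 − (+7.398e+00/-4.132e+00) = 32.964819
iter 2: u=1.587040  f(a)=+6.852e-01  f'(a)=-3.399e+00  a ← 32.964819 − (+6.852e-01/-3.399e+00) = 33.166385
iter 3: u=1.577395  f(a)=+7.202e-03  f'(a)=-3.328e+00  a ← 33.166385 − (+7.202e-03/-3.328e+00) = 33.168549
iter 4: u=1.577292  f(a)=+8.142e-07  f'(a)=-3.327e+00  a ← 33.168549 − (+8.142e-07/-3.327e+00) = 33.168549
iter 5: u=1.577292  f(a)=-2.842e-14  f'(a)=-3.327e+00  a ← 33.168549 − (-2.842e-14/-3.327e+00) = 33.168549
converged: |Δa| < 1e-12 after 5 iterations
sag = a·(cosh(S/(2a)) − 1) = 33.168549·(cosh(1.577292) − 1) = 50.554869
T_max/T_min = cosh(S/(2a)) = 2.524181

a=33.169 sag=50.555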